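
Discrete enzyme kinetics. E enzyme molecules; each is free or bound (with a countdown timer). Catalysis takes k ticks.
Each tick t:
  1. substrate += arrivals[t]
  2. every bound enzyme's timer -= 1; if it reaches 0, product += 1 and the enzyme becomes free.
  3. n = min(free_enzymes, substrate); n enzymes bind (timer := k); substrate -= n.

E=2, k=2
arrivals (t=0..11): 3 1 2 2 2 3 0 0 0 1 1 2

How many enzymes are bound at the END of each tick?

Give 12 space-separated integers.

t=0: arr=3 -> substrate=1 bound=2 product=0
t=1: arr=1 -> substrate=2 bound=2 product=0
t=2: arr=2 -> substrate=2 bound=2 product=2
t=3: arr=2 -> substrate=4 bound=2 product=2
t=4: arr=2 -> substrate=4 bound=2 product=4
t=5: arr=3 -> substrate=7 bound=2 product=4
t=6: arr=0 -> substrate=5 bound=2 product=6
t=7: arr=0 -> substrate=5 bound=2 product=6
t=8: arr=0 -> substrate=3 bound=2 product=8
t=9: arr=1 -> substrate=4 bound=2 product=8
t=10: arr=1 -> substrate=3 bound=2 product=10
t=11: arr=2 -> substrate=5 bound=2 product=10

Answer: 2 2 2 2 2 2 2 2 2 2 2 2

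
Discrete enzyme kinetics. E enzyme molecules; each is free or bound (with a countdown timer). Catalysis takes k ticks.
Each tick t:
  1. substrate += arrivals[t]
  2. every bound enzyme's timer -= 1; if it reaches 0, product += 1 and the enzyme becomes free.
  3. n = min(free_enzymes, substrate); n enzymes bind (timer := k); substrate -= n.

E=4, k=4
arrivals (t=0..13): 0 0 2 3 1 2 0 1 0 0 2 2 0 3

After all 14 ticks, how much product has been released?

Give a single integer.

Answer: 8

Derivation:
t=0: arr=0 -> substrate=0 bound=0 product=0
t=1: arr=0 -> substrate=0 bound=0 product=0
t=2: arr=2 -> substrate=0 bound=2 product=0
t=3: arr=3 -> substrate=1 bound=4 product=0
t=4: arr=1 -> substrate=2 bound=4 product=0
t=5: arr=2 -> substrate=4 bound=4 product=0
t=6: arr=0 -> substrate=2 bound=4 product=2
t=7: arr=1 -> substrate=1 bound=4 product=4
t=8: arr=0 -> substrate=1 bound=4 product=4
t=9: arr=0 -> substrate=1 bound=4 product=4
t=10: arr=2 -> substrate=1 bound=4 product=6
t=11: arr=2 -> substrate=1 bound=4 product=8
t=12: arr=0 -> substrate=1 bound=4 product=8
t=13: arr=3 -> substrate=4 bound=4 product=8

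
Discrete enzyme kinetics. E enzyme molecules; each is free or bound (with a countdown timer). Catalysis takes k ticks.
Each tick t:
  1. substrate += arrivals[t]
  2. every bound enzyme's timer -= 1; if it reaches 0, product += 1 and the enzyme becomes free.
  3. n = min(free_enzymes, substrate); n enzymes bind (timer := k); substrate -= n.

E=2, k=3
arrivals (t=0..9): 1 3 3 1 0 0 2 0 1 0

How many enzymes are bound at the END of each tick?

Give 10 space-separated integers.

t=0: arr=1 -> substrate=0 bound=1 product=0
t=1: arr=3 -> substrate=2 bound=2 product=0
t=2: arr=3 -> substrate=5 bound=2 product=0
t=3: arr=1 -> substrate=5 bound=2 product=1
t=4: arr=0 -> substrate=4 bound=2 product=2
t=5: arr=0 -> substrate=4 bound=2 product=2
t=6: arr=2 -> substrate=5 bound=2 product=3
t=7: arr=0 -> substrate=4 bound=2 product=4
t=8: arr=1 -> substrate=5 bound=2 product=4
t=9: arr=0 -> substrate=4 bound=2 product=5

Answer: 1 2 2 2 2 2 2 2 2 2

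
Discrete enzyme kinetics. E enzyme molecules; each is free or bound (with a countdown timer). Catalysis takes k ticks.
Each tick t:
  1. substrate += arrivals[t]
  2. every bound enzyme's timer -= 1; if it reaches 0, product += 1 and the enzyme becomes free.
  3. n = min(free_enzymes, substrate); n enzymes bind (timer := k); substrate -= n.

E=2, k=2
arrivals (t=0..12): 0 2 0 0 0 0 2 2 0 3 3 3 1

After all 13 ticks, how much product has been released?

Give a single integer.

Answer: 8

Derivation:
t=0: arr=0 -> substrate=0 bound=0 product=0
t=1: arr=2 -> substrate=0 bound=2 product=0
t=2: arr=0 -> substrate=0 bound=2 product=0
t=3: arr=0 -> substrate=0 bound=0 product=2
t=4: arr=0 -> substrate=0 bound=0 product=2
t=5: arr=0 -> substrate=0 bound=0 product=2
t=6: arr=2 -> substrate=0 bound=2 product=2
t=7: arr=2 -> substrate=2 bound=2 product=2
t=8: arr=0 -> substrate=0 bound=2 product=4
t=9: arr=3 -> substrate=3 bound=2 product=4
t=10: arr=3 -> substrate=4 bound=2 product=6
t=11: arr=3 -> substrate=7 bound=2 product=6
t=12: arr=1 -> substrate=6 bound=2 product=8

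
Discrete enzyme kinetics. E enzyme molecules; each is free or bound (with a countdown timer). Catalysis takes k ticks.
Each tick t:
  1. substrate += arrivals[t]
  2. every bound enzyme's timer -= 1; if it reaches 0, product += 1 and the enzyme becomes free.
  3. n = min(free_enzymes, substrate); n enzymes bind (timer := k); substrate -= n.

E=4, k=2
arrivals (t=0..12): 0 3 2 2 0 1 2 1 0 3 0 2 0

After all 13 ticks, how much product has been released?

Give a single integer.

t=0: arr=0 -> substrate=0 bound=0 product=0
t=1: arr=3 -> substrate=0 bound=3 product=0
t=2: arr=2 -> substrate=1 bound=4 product=0
t=3: arr=2 -> substrate=0 bound=4 product=3
t=4: arr=0 -> substrate=0 bound=3 product=4
t=5: arr=1 -> substrate=0 bound=1 product=7
t=6: arr=2 -> substrate=0 bound=3 product=7
t=7: arr=1 -> substrate=0 bound=3 product=8
t=8: arr=0 -> substrate=0 bound=1 product=10
t=9: arr=3 -> substrate=0 bound=3 product=11
t=10: arr=0 -> substrate=0 bound=3 product=11
t=11: arr=2 -> substrate=0 bound=2 product=14
t=12: arr=0 -> substrate=0 bound=2 product=14

Answer: 14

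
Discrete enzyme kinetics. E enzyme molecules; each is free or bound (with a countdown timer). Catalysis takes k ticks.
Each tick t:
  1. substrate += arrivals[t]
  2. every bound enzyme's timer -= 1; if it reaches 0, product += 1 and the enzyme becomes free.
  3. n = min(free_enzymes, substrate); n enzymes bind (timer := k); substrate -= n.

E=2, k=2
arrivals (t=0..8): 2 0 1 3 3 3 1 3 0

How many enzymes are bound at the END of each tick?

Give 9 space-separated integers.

Answer: 2 2 1 2 2 2 2 2 2

Derivation:
t=0: arr=2 -> substrate=0 bound=2 product=0
t=1: arr=0 -> substrate=0 bound=2 product=0
t=2: arr=1 -> substrate=0 bound=1 product=2
t=3: arr=3 -> substrate=2 bound=2 product=2
t=4: arr=3 -> substrate=4 bound=2 product=3
t=5: arr=3 -> substrate=6 bound=2 product=4
t=6: arr=1 -> substrate=6 bound=2 product=5
t=7: arr=3 -> substrate=8 bound=2 product=6
t=8: arr=0 -> substrate=7 bound=2 product=7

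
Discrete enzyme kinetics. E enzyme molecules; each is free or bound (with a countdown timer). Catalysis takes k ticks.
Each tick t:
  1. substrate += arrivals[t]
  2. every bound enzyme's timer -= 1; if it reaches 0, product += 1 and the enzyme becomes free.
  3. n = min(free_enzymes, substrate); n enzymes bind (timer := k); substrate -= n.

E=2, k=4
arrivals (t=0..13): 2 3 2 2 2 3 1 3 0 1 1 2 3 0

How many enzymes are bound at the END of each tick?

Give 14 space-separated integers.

Answer: 2 2 2 2 2 2 2 2 2 2 2 2 2 2

Derivation:
t=0: arr=2 -> substrate=0 bound=2 product=0
t=1: arr=3 -> substrate=3 bound=2 product=0
t=2: arr=2 -> substrate=5 bound=2 product=0
t=3: arr=2 -> substrate=7 bound=2 product=0
t=4: arr=2 -> substrate=7 bound=2 product=2
t=5: arr=3 -> substrate=10 bound=2 product=2
t=6: arr=1 -> substrate=11 bound=2 product=2
t=7: arr=3 -> substrate=14 bound=2 product=2
t=8: arr=0 -> substrate=12 bound=2 product=4
t=9: arr=1 -> substrate=13 bound=2 product=4
t=10: arr=1 -> substrate=14 bound=2 product=4
t=11: arr=2 -> substrate=16 bound=2 product=4
t=12: arr=3 -> substrate=17 bound=2 product=6
t=13: arr=0 -> substrate=17 bound=2 product=6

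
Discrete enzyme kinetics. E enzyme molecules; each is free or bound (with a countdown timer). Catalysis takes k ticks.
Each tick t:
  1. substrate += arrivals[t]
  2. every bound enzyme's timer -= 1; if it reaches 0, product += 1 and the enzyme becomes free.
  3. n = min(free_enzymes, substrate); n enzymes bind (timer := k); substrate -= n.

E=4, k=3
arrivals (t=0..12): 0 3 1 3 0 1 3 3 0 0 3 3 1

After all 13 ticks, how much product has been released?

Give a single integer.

Answer: 12

Derivation:
t=0: arr=0 -> substrate=0 bound=0 product=0
t=1: arr=3 -> substrate=0 bound=3 product=0
t=2: arr=1 -> substrate=0 bound=4 product=0
t=3: arr=3 -> substrate=3 bound=4 product=0
t=4: arr=0 -> substrate=0 bound=4 product=3
t=5: arr=1 -> substrate=0 bound=4 product=4
t=6: arr=3 -> substrate=3 bound=4 product=4
t=7: arr=3 -> substrate=3 bound=4 product=7
t=8: arr=0 -> substrate=2 bound=4 product=8
t=9: arr=0 -> substrate=2 bound=4 product=8
t=10: arr=3 -> substrate=2 bound=4 product=11
t=11: arr=3 -> substrate=4 bound=4 product=12
t=12: arr=1 -> substrate=5 bound=4 product=12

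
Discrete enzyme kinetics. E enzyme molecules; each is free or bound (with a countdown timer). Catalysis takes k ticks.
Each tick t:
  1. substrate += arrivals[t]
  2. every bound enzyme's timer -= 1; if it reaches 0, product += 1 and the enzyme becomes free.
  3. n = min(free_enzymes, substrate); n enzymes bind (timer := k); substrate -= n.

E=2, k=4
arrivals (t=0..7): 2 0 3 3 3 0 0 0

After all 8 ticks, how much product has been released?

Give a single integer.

Answer: 2

Derivation:
t=0: arr=2 -> substrate=0 bound=2 product=0
t=1: arr=0 -> substrate=0 bound=2 product=0
t=2: arr=3 -> substrate=3 bound=2 product=0
t=3: arr=3 -> substrate=6 bound=2 product=0
t=4: arr=3 -> substrate=7 bound=2 product=2
t=5: arr=0 -> substrate=7 bound=2 product=2
t=6: arr=0 -> substrate=7 bound=2 product=2
t=7: arr=0 -> substrate=7 bound=2 product=2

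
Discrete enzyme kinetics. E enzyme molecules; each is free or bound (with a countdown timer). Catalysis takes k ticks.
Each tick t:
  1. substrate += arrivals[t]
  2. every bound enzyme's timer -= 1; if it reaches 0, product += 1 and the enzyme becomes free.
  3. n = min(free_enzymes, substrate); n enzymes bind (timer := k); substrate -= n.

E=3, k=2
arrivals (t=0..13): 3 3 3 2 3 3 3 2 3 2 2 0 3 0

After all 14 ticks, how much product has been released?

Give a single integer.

Answer: 18

Derivation:
t=0: arr=3 -> substrate=0 bound=3 product=0
t=1: arr=3 -> substrate=3 bound=3 product=0
t=2: arr=3 -> substrate=3 bound=3 product=3
t=3: arr=2 -> substrate=5 bound=3 product=3
t=4: arr=3 -> substrate=5 bound=3 product=6
t=5: arr=3 -> substrate=8 bound=3 product=6
t=6: arr=3 -> substrate=8 bound=3 product=9
t=7: arr=2 -> substrate=10 bound=3 product=9
t=8: arr=3 -> substrate=10 bound=3 product=12
t=9: arr=2 -> substrate=12 bound=3 product=12
t=10: arr=2 -> substrate=11 bound=3 product=15
t=11: arr=0 -> substrate=11 bound=3 product=15
t=12: arr=3 -> substrate=11 bound=3 product=18
t=13: arr=0 -> substrate=11 bound=3 product=18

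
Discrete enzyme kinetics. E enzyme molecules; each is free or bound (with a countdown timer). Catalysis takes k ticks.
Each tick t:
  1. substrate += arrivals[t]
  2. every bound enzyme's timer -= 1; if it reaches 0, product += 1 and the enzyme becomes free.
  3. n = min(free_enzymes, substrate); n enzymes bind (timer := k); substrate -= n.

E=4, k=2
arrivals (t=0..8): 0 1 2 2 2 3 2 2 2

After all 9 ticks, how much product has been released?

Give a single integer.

Answer: 11

Derivation:
t=0: arr=0 -> substrate=0 bound=0 product=0
t=1: arr=1 -> substrate=0 bound=1 product=0
t=2: arr=2 -> substrate=0 bound=3 product=0
t=3: arr=2 -> substrate=0 bound=4 product=1
t=4: arr=2 -> substrate=0 bound=4 product=3
t=5: arr=3 -> substrate=1 bound=4 product=5
t=6: arr=2 -> substrate=1 bound=4 product=7
t=7: arr=2 -> substrate=1 bound=4 product=9
t=8: arr=2 -> substrate=1 bound=4 product=11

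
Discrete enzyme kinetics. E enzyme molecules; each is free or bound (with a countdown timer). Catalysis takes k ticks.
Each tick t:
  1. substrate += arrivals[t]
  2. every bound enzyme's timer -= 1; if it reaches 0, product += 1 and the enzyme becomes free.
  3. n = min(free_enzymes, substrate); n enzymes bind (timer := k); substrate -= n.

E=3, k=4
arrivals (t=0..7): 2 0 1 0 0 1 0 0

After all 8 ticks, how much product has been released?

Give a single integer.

t=0: arr=2 -> substrate=0 bound=2 product=0
t=1: arr=0 -> substrate=0 bound=2 product=0
t=2: arr=1 -> substrate=0 bound=3 product=0
t=3: arr=0 -> substrate=0 bound=3 product=0
t=4: arr=0 -> substrate=0 bound=1 product=2
t=5: arr=1 -> substrate=0 bound=2 product=2
t=6: arr=0 -> substrate=0 bound=1 product=3
t=7: arr=0 -> substrate=0 bound=1 product=3

Answer: 3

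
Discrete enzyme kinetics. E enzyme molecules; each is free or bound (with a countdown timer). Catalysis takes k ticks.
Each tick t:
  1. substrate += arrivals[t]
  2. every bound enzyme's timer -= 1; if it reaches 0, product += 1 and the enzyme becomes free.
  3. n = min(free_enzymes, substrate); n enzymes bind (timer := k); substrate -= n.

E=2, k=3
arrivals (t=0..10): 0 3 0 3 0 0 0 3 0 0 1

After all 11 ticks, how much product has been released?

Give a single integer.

t=0: arr=0 -> substrate=0 bound=0 product=0
t=1: arr=3 -> substrate=1 bound=2 product=0
t=2: arr=0 -> substrate=1 bound=2 product=0
t=3: arr=3 -> substrate=4 bound=2 product=0
t=4: arr=0 -> substrate=2 bound=2 product=2
t=5: arr=0 -> substrate=2 bound=2 product=2
t=6: arr=0 -> substrate=2 bound=2 product=2
t=7: arr=3 -> substrate=3 bound=2 product=4
t=8: arr=0 -> substrate=3 bound=2 product=4
t=9: arr=0 -> substrate=3 bound=2 product=4
t=10: arr=1 -> substrate=2 bound=2 product=6

Answer: 6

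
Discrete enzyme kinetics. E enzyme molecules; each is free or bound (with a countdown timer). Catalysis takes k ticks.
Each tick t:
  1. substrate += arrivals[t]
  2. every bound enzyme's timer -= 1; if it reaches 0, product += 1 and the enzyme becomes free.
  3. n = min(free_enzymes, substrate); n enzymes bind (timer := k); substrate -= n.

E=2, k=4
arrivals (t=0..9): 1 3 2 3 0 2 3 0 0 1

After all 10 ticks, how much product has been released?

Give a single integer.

t=0: arr=1 -> substrate=0 bound=1 product=0
t=1: arr=3 -> substrate=2 bound=2 product=0
t=2: arr=2 -> substrate=4 bound=2 product=0
t=3: arr=3 -> substrate=7 bound=2 product=0
t=4: arr=0 -> substrate=6 bound=2 product=1
t=5: arr=2 -> substrate=7 bound=2 product=2
t=6: arr=3 -> substrate=10 bound=2 product=2
t=7: arr=0 -> substrate=10 bound=2 product=2
t=8: arr=0 -> substrate=9 bound=2 product=3
t=9: arr=1 -> substrate=9 bound=2 product=4

Answer: 4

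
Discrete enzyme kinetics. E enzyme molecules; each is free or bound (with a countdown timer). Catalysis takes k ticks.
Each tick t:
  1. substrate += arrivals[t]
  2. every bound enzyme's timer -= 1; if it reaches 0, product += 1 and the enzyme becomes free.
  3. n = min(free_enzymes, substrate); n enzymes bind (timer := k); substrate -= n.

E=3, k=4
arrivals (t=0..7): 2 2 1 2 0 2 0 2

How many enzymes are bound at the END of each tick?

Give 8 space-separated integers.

Answer: 2 3 3 3 3 3 3 3

Derivation:
t=0: arr=2 -> substrate=0 bound=2 product=0
t=1: arr=2 -> substrate=1 bound=3 product=0
t=2: arr=1 -> substrate=2 bound=3 product=0
t=3: arr=2 -> substrate=4 bound=3 product=0
t=4: arr=0 -> substrate=2 bound=3 product=2
t=5: arr=2 -> substrate=3 bound=3 product=3
t=6: arr=0 -> substrate=3 bound=3 product=3
t=7: arr=2 -> substrate=5 bound=3 product=3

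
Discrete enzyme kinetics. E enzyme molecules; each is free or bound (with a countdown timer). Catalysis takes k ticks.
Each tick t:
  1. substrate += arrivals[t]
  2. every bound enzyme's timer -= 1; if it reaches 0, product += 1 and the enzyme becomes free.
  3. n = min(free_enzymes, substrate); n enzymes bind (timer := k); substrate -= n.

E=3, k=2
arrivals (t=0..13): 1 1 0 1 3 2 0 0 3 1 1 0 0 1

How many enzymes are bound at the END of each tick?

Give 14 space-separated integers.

t=0: arr=1 -> substrate=0 bound=1 product=0
t=1: arr=1 -> substrate=0 bound=2 product=0
t=2: arr=0 -> substrate=0 bound=1 product=1
t=3: arr=1 -> substrate=0 bound=1 product=2
t=4: arr=3 -> substrate=1 bound=3 product=2
t=5: arr=2 -> substrate=2 bound=3 product=3
t=6: arr=0 -> substrate=0 bound=3 product=5
t=7: arr=0 -> substrate=0 bound=2 product=6
t=8: arr=3 -> substrate=0 bound=3 product=8
t=9: arr=1 -> substrate=1 bound=3 product=8
t=10: arr=1 -> substrate=0 bound=2 product=11
t=11: arr=0 -> substrate=0 bound=2 product=11
t=12: arr=0 -> substrate=0 bound=0 product=13
t=13: arr=1 -> substrate=0 bound=1 product=13

Answer: 1 2 1 1 3 3 3 2 3 3 2 2 0 1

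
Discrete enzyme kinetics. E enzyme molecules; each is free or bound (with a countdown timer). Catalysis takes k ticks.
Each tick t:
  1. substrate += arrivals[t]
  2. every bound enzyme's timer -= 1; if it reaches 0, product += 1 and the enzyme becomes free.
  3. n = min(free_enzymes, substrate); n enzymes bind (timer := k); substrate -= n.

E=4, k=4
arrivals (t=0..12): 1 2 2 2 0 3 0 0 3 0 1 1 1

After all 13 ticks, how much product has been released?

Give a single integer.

t=0: arr=1 -> substrate=0 bound=1 product=0
t=1: arr=2 -> substrate=0 bound=3 product=0
t=2: arr=2 -> substrate=1 bound=4 product=0
t=3: arr=2 -> substrate=3 bound=4 product=0
t=4: arr=0 -> substrate=2 bound=4 product=1
t=5: arr=3 -> substrate=3 bound=4 product=3
t=6: arr=0 -> substrate=2 bound=4 product=4
t=7: arr=0 -> substrate=2 bound=4 product=4
t=8: arr=3 -> substrate=4 bound=4 product=5
t=9: arr=0 -> substrate=2 bound=4 product=7
t=10: arr=1 -> substrate=2 bound=4 product=8
t=11: arr=1 -> substrate=3 bound=4 product=8
t=12: arr=1 -> substrate=3 bound=4 product=9

Answer: 9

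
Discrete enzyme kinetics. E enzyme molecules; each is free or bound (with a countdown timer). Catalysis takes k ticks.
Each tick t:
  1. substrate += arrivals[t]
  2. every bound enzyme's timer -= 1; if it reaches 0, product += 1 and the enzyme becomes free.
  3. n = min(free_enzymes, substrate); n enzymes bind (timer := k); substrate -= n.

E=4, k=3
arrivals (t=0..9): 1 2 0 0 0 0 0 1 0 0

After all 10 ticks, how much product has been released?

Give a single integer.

Answer: 3

Derivation:
t=0: arr=1 -> substrate=0 bound=1 product=0
t=1: arr=2 -> substrate=0 bound=3 product=0
t=2: arr=0 -> substrate=0 bound=3 product=0
t=3: arr=0 -> substrate=0 bound=2 product=1
t=4: arr=0 -> substrate=0 bound=0 product=3
t=5: arr=0 -> substrate=0 bound=0 product=3
t=6: arr=0 -> substrate=0 bound=0 product=3
t=7: arr=1 -> substrate=0 bound=1 product=3
t=8: arr=0 -> substrate=0 bound=1 product=3
t=9: arr=0 -> substrate=0 bound=1 product=3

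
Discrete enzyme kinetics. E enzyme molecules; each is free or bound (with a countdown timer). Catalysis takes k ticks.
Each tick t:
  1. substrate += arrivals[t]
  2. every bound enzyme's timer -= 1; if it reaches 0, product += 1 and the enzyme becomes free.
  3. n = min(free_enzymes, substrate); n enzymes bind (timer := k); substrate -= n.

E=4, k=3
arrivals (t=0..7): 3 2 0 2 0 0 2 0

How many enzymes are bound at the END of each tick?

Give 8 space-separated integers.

Answer: 3 4 4 4 3 3 2 2

Derivation:
t=0: arr=3 -> substrate=0 bound=3 product=0
t=1: arr=2 -> substrate=1 bound=4 product=0
t=2: arr=0 -> substrate=1 bound=4 product=0
t=3: arr=2 -> substrate=0 bound=4 product=3
t=4: arr=0 -> substrate=0 bound=3 product=4
t=5: arr=0 -> substrate=0 bound=3 product=4
t=6: arr=2 -> substrate=0 bound=2 product=7
t=7: arr=0 -> substrate=0 bound=2 product=7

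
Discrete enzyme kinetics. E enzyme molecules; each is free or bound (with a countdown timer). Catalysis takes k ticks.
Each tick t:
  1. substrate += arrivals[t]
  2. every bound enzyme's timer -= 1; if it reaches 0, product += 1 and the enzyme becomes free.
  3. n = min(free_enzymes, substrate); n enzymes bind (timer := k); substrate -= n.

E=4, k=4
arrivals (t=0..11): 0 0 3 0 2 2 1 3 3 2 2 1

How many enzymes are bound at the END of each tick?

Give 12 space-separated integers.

Answer: 0 0 3 3 4 4 4 4 4 4 4 4

Derivation:
t=0: arr=0 -> substrate=0 bound=0 product=0
t=1: arr=0 -> substrate=0 bound=0 product=0
t=2: arr=3 -> substrate=0 bound=3 product=0
t=3: arr=0 -> substrate=0 bound=3 product=0
t=4: arr=2 -> substrate=1 bound=4 product=0
t=5: arr=2 -> substrate=3 bound=4 product=0
t=6: arr=1 -> substrate=1 bound=4 product=3
t=7: arr=3 -> substrate=4 bound=4 product=3
t=8: arr=3 -> substrate=6 bound=4 product=4
t=9: arr=2 -> substrate=8 bound=4 product=4
t=10: arr=2 -> substrate=7 bound=4 product=7
t=11: arr=1 -> substrate=8 bound=4 product=7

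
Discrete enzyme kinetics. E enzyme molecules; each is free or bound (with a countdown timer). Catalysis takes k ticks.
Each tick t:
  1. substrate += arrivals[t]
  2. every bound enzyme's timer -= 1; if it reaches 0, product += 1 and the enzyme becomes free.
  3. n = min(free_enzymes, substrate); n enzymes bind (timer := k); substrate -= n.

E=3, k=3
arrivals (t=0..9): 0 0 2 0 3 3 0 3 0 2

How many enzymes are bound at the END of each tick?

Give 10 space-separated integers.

Answer: 0 0 2 2 3 3 3 3 3 3

Derivation:
t=0: arr=0 -> substrate=0 bound=0 product=0
t=1: arr=0 -> substrate=0 bound=0 product=0
t=2: arr=2 -> substrate=0 bound=2 product=0
t=3: arr=0 -> substrate=0 bound=2 product=0
t=4: arr=3 -> substrate=2 bound=3 product=0
t=5: arr=3 -> substrate=3 bound=3 product=2
t=6: arr=0 -> substrate=3 bound=3 product=2
t=7: arr=3 -> substrate=5 bound=3 product=3
t=8: arr=0 -> substrate=3 bound=3 product=5
t=9: arr=2 -> substrate=5 bound=3 product=5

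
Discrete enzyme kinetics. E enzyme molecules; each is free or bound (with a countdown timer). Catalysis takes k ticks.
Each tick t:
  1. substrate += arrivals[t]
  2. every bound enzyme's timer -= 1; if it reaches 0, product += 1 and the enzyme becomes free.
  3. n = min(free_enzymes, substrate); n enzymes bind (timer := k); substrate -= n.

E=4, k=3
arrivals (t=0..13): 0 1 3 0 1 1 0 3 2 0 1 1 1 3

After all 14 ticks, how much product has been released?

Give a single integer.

Answer: 12

Derivation:
t=0: arr=0 -> substrate=0 bound=0 product=0
t=1: arr=1 -> substrate=0 bound=1 product=0
t=2: arr=3 -> substrate=0 bound=4 product=0
t=3: arr=0 -> substrate=0 bound=4 product=0
t=4: arr=1 -> substrate=0 bound=4 product=1
t=5: arr=1 -> substrate=0 bound=2 product=4
t=6: arr=0 -> substrate=0 bound=2 product=4
t=7: arr=3 -> substrate=0 bound=4 product=5
t=8: arr=2 -> substrate=1 bound=4 product=6
t=9: arr=0 -> substrate=1 bound=4 product=6
t=10: arr=1 -> substrate=0 bound=3 product=9
t=11: arr=1 -> substrate=0 bound=3 product=10
t=12: arr=1 -> substrate=0 bound=4 product=10
t=13: arr=3 -> substrate=1 bound=4 product=12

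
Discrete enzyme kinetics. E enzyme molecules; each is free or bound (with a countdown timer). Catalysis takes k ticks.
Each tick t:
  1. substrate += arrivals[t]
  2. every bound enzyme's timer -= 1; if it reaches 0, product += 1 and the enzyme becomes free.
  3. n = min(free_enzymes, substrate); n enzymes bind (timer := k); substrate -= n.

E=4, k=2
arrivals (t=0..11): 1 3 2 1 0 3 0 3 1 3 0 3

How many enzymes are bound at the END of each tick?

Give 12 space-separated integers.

t=0: arr=1 -> substrate=0 bound=1 product=0
t=1: arr=3 -> substrate=0 bound=4 product=0
t=2: arr=2 -> substrate=1 bound=4 product=1
t=3: arr=1 -> substrate=0 bound=3 product=4
t=4: arr=0 -> substrate=0 bound=2 product=5
t=5: arr=3 -> substrate=0 bound=3 product=7
t=6: arr=0 -> substrate=0 bound=3 product=7
t=7: arr=3 -> substrate=0 bound=3 product=10
t=8: arr=1 -> substrate=0 bound=4 product=10
t=9: arr=3 -> substrate=0 bound=4 product=13
t=10: arr=0 -> substrate=0 bound=3 product=14
t=11: arr=3 -> substrate=0 bound=3 product=17

Answer: 1 4 4 3 2 3 3 3 4 4 3 3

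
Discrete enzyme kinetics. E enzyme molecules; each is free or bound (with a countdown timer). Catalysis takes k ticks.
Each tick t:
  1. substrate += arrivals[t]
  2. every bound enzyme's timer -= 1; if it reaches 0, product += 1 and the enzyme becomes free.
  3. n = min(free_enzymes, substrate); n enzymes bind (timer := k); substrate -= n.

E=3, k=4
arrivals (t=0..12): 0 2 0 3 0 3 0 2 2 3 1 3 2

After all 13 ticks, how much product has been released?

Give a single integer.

Answer: 6

Derivation:
t=0: arr=0 -> substrate=0 bound=0 product=0
t=1: arr=2 -> substrate=0 bound=2 product=0
t=2: arr=0 -> substrate=0 bound=2 product=0
t=3: arr=3 -> substrate=2 bound=3 product=0
t=4: arr=0 -> substrate=2 bound=3 product=0
t=5: arr=3 -> substrate=3 bound=3 product=2
t=6: arr=0 -> substrate=3 bound=3 product=2
t=7: arr=2 -> substrate=4 bound=3 product=3
t=8: arr=2 -> substrate=6 bound=3 product=3
t=9: arr=3 -> substrate=7 bound=3 product=5
t=10: arr=1 -> substrate=8 bound=3 product=5
t=11: arr=3 -> substrate=10 bound=3 product=6
t=12: arr=2 -> substrate=12 bound=3 product=6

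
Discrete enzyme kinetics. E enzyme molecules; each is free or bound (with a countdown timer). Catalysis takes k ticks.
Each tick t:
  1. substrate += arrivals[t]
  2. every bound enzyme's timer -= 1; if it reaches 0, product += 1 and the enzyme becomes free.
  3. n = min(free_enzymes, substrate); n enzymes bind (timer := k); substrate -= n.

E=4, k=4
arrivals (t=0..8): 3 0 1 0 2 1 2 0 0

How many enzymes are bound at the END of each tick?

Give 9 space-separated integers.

t=0: arr=3 -> substrate=0 bound=3 product=0
t=1: arr=0 -> substrate=0 bound=3 product=0
t=2: arr=1 -> substrate=0 bound=4 product=0
t=3: arr=0 -> substrate=0 bound=4 product=0
t=4: arr=2 -> substrate=0 bound=3 product=3
t=5: arr=1 -> substrate=0 bound=4 product=3
t=6: arr=2 -> substrate=1 bound=4 product=4
t=7: arr=0 -> substrate=1 bound=4 product=4
t=8: arr=0 -> substrate=0 bound=3 product=6

Answer: 3 3 4 4 3 4 4 4 3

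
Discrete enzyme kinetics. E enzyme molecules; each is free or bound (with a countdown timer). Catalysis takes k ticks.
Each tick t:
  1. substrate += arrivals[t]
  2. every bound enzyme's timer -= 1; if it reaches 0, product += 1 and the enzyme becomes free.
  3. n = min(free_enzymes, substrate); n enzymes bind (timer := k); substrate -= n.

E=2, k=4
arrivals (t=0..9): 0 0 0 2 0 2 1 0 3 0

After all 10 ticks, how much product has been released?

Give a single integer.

Answer: 2

Derivation:
t=0: arr=0 -> substrate=0 bound=0 product=0
t=1: arr=0 -> substrate=0 bound=0 product=0
t=2: arr=0 -> substrate=0 bound=0 product=0
t=3: arr=2 -> substrate=0 bound=2 product=0
t=4: arr=0 -> substrate=0 bound=2 product=0
t=5: arr=2 -> substrate=2 bound=2 product=0
t=6: arr=1 -> substrate=3 bound=2 product=0
t=7: arr=0 -> substrate=1 bound=2 product=2
t=8: arr=3 -> substrate=4 bound=2 product=2
t=9: arr=0 -> substrate=4 bound=2 product=2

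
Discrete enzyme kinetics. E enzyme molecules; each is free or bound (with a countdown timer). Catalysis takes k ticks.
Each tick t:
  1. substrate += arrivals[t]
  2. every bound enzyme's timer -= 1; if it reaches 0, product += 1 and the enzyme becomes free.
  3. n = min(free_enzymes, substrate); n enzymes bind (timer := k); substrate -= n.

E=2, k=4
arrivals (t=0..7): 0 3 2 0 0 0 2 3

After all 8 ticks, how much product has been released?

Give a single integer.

t=0: arr=0 -> substrate=0 bound=0 product=0
t=1: arr=3 -> substrate=1 bound=2 product=0
t=2: arr=2 -> substrate=3 bound=2 product=0
t=3: arr=0 -> substrate=3 bound=2 product=0
t=4: arr=0 -> substrate=3 bound=2 product=0
t=5: arr=0 -> substrate=1 bound=2 product=2
t=6: arr=2 -> substrate=3 bound=2 product=2
t=7: arr=3 -> substrate=6 bound=2 product=2

Answer: 2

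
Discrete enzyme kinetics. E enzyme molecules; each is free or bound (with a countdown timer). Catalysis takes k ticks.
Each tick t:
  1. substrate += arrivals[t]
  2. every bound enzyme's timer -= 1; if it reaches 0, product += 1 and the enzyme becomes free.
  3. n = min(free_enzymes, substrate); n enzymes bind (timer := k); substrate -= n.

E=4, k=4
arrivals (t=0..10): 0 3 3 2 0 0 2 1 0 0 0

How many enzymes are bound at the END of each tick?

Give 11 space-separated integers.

Answer: 0 3 4 4 4 4 4 4 4 4 3

Derivation:
t=0: arr=0 -> substrate=0 bound=0 product=0
t=1: arr=3 -> substrate=0 bound=3 product=0
t=2: arr=3 -> substrate=2 bound=4 product=0
t=3: arr=2 -> substrate=4 bound=4 product=0
t=4: arr=0 -> substrate=4 bound=4 product=0
t=5: arr=0 -> substrate=1 bound=4 product=3
t=6: arr=2 -> substrate=2 bound=4 product=4
t=7: arr=1 -> substrate=3 bound=4 product=4
t=8: arr=0 -> substrate=3 bound=4 product=4
t=9: arr=0 -> substrate=0 bound=4 product=7
t=10: arr=0 -> substrate=0 bound=3 product=8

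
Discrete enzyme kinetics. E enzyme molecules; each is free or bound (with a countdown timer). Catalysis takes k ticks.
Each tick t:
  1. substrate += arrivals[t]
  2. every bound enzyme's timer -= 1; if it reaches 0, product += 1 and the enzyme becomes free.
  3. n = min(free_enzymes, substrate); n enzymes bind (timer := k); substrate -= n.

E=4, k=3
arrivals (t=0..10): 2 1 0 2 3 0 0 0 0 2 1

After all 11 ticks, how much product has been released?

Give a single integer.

t=0: arr=2 -> substrate=0 bound=2 product=0
t=1: arr=1 -> substrate=0 bound=3 product=0
t=2: arr=0 -> substrate=0 bound=3 product=0
t=3: arr=2 -> substrate=0 bound=3 product=2
t=4: arr=3 -> substrate=1 bound=4 product=3
t=5: arr=0 -> substrate=1 bound=4 product=3
t=6: arr=0 -> substrate=0 bound=3 product=5
t=7: arr=0 -> substrate=0 bound=1 product=7
t=8: arr=0 -> substrate=0 bound=1 product=7
t=9: arr=2 -> substrate=0 bound=2 product=8
t=10: arr=1 -> substrate=0 bound=3 product=8

Answer: 8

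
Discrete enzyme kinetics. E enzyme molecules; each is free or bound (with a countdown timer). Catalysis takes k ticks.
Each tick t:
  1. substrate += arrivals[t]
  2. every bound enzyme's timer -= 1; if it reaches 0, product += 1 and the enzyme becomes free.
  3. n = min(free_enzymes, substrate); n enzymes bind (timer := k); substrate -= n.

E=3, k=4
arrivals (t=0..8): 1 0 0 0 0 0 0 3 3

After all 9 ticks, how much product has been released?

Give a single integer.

Answer: 1

Derivation:
t=0: arr=1 -> substrate=0 bound=1 product=0
t=1: arr=0 -> substrate=0 bound=1 product=0
t=2: arr=0 -> substrate=0 bound=1 product=0
t=3: arr=0 -> substrate=0 bound=1 product=0
t=4: arr=0 -> substrate=0 bound=0 product=1
t=5: arr=0 -> substrate=0 bound=0 product=1
t=6: arr=0 -> substrate=0 bound=0 product=1
t=7: arr=3 -> substrate=0 bound=3 product=1
t=8: arr=3 -> substrate=3 bound=3 product=1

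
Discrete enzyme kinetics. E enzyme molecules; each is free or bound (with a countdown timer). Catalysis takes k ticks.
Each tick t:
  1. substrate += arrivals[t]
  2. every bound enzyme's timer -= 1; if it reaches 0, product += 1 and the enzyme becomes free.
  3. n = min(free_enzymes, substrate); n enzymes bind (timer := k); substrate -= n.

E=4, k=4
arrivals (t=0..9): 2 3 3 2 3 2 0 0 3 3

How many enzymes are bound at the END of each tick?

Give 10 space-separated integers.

Answer: 2 4 4 4 4 4 4 4 4 4

Derivation:
t=0: arr=2 -> substrate=0 bound=2 product=0
t=1: arr=3 -> substrate=1 bound=4 product=0
t=2: arr=3 -> substrate=4 bound=4 product=0
t=3: arr=2 -> substrate=6 bound=4 product=0
t=4: arr=3 -> substrate=7 bound=4 product=2
t=5: arr=2 -> substrate=7 bound=4 product=4
t=6: arr=0 -> substrate=7 bound=4 product=4
t=7: arr=0 -> substrate=7 bound=4 product=4
t=8: arr=3 -> substrate=8 bound=4 product=6
t=9: arr=3 -> substrate=9 bound=4 product=8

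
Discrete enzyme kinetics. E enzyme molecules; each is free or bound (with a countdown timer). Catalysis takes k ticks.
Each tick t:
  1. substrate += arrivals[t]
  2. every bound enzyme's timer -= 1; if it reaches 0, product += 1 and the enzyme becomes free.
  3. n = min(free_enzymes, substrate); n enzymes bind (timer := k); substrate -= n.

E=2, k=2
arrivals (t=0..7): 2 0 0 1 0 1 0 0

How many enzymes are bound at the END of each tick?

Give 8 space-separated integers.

Answer: 2 2 0 1 1 1 1 0

Derivation:
t=0: arr=2 -> substrate=0 bound=2 product=0
t=1: arr=0 -> substrate=0 bound=2 product=0
t=2: arr=0 -> substrate=0 bound=0 product=2
t=3: arr=1 -> substrate=0 bound=1 product=2
t=4: arr=0 -> substrate=0 bound=1 product=2
t=5: arr=1 -> substrate=0 bound=1 product=3
t=6: arr=0 -> substrate=0 bound=1 product=3
t=7: arr=0 -> substrate=0 bound=0 product=4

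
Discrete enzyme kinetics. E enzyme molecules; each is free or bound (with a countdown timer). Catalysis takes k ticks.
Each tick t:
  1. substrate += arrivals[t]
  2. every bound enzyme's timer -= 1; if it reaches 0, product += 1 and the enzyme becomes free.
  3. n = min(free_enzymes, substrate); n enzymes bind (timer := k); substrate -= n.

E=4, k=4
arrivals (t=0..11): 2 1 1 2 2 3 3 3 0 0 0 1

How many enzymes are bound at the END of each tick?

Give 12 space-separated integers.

t=0: arr=2 -> substrate=0 bound=2 product=0
t=1: arr=1 -> substrate=0 bound=3 product=0
t=2: arr=1 -> substrate=0 bound=4 product=0
t=3: arr=2 -> substrate=2 bound=4 product=0
t=4: arr=2 -> substrate=2 bound=4 product=2
t=5: arr=3 -> substrate=4 bound=4 product=3
t=6: arr=3 -> substrate=6 bound=4 product=4
t=7: arr=3 -> substrate=9 bound=4 product=4
t=8: arr=0 -> substrate=7 bound=4 product=6
t=9: arr=0 -> substrate=6 bound=4 product=7
t=10: arr=0 -> substrate=5 bound=4 product=8
t=11: arr=1 -> substrate=6 bound=4 product=8

Answer: 2 3 4 4 4 4 4 4 4 4 4 4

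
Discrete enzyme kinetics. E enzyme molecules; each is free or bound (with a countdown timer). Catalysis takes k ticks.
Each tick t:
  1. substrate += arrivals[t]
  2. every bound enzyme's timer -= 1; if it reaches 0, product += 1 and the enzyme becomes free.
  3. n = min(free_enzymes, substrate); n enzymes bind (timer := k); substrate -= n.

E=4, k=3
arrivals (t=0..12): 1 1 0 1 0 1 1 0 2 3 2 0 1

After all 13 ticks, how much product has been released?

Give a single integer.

Answer: 9

Derivation:
t=0: arr=1 -> substrate=0 bound=1 product=0
t=1: arr=1 -> substrate=0 bound=2 product=0
t=2: arr=0 -> substrate=0 bound=2 product=0
t=3: arr=1 -> substrate=0 bound=2 product=1
t=4: arr=0 -> substrate=0 bound=1 product=2
t=5: arr=1 -> substrate=0 bound=2 product=2
t=6: arr=1 -> substrate=0 bound=2 product=3
t=7: arr=0 -> substrate=0 bound=2 product=3
t=8: arr=2 -> substrate=0 bound=3 product=4
t=9: arr=3 -> substrate=1 bound=4 product=5
t=10: arr=2 -> substrate=3 bound=4 product=5
t=11: arr=0 -> substrate=1 bound=4 product=7
t=12: arr=1 -> substrate=0 bound=4 product=9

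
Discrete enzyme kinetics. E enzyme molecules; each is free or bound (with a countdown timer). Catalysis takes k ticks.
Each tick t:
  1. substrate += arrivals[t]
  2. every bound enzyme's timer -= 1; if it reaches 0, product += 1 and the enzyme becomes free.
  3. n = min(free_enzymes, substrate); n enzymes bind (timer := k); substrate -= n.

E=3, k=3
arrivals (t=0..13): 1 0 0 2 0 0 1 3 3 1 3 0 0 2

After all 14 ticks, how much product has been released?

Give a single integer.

Answer: 9

Derivation:
t=0: arr=1 -> substrate=0 bound=1 product=0
t=1: arr=0 -> substrate=0 bound=1 product=0
t=2: arr=0 -> substrate=0 bound=1 product=0
t=3: arr=2 -> substrate=0 bound=2 product=1
t=4: arr=0 -> substrate=0 bound=2 product=1
t=5: arr=0 -> substrate=0 bound=2 product=1
t=6: arr=1 -> substrate=0 bound=1 product=3
t=7: arr=3 -> substrate=1 bound=3 product=3
t=8: arr=3 -> substrate=4 bound=3 product=3
t=9: arr=1 -> substrate=4 bound=3 product=4
t=10: arr=3 -> substrate=5 bound=3 product=6
t=11: arr=0 -> substrate=5 bound=3 product=6
t=12: arr=0 -> substrate=4 bound=3 product=7
t=13: arr=2 -> substrate=4 bound=3 product=9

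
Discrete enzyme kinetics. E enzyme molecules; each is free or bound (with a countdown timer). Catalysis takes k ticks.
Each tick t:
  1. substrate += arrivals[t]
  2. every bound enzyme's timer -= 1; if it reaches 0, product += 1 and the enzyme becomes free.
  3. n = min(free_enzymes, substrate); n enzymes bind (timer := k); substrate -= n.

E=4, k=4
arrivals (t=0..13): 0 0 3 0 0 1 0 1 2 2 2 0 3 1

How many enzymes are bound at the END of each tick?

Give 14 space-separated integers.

t=0: arr=0 -> substrate=0 bound=0 product=0
t=1: arr=0 -> substrate=0 bound=0 product=0
t=2: arr=3 -> substrate=0 bound=3 product=0
t=3: arr=0 -> substrate=0 bound=3 product=0
t=4: arr=0 -> substrate=0 bound=3 product=0
t=5: arr=1 -> substrate=0 bound=4 product=0
t=6: arr=0 -> substrate=0 bound=1 product=3
t=7: arr=1 -> substrate=0 bound=2 product=3
t=8: arr=2 -> substrate=0 bound=4 product=3
t=9: arr=2 -> substrate=1 bound=4 product=4
t=10: arr=2 -> substrate=3 bound=4 product=4
t=11: arr=0 -> substrate=2 bound=4 product=5
t=12: arr=3 -> substrate=3 bound=4 product=7
t=13: arr=1 -> substrate=3 bound=4 product=8

Answer: 0 0 3 3 3 4 1 2 4 4 4 4 4 4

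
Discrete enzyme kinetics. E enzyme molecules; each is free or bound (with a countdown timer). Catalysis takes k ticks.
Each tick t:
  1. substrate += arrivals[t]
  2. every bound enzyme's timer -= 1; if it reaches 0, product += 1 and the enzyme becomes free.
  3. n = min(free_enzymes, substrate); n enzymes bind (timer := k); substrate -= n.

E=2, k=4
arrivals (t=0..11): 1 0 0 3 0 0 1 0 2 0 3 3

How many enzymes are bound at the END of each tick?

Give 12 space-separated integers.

Answer: 1 1 1 2 2 2 2 2 2 2 2 2

Derivation:
t=0: arr=1 -> substrate=0 bound=1 product=0
t=1: arr=0 -> substrate=0 bound=1 product=0
t=2: arr=0 -> substrate=0 bound=1 product=0
t=3: arr=3 -> substrate=2 bound=2 product=0
t=4: arr=0 -> substrate=1 bound=2 product=1
t=5: arr=0 -> substrate=1 bound=2 product=1
t=6: arr=1 -> substrate=2 bound=2 product=1
t=7: arr=0 -> substrate=1 bound=2 product=2
t=8: arr=2 -> substrate=2 bound=2 product=3
t=9: arr=0 -> substrate=2 bound=2 product=3
t=10: arr=3 -> substrate=5 bound=2 product=3
t=11: arr=3 -> substrate=7 bound=2 product=4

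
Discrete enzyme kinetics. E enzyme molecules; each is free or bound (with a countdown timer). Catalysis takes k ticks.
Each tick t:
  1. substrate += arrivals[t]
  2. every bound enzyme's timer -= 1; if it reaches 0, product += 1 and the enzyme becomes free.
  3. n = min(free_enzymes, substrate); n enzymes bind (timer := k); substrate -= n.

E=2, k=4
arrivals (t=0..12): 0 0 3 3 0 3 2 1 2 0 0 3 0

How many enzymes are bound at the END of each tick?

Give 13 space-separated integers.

Answer: 0 0 2 2 2 2 2 2 2 2 2 2 2

Derivation:
t=0: arr=0 -> substrate=0 bound=0 product=0
t=1: arr=0 -> substrate=0 bound=0 product=0
t=2: arr=3 -> substrate=1 bound=2 product=0
t=3: arr=3 -> substrate=4 bound=2 product=0
t=4: arr=0 -> substrate=4 bound=2 product=0
t=5: arr=3 -> substrate=7 bound=2 product=0
t=6: arr=2 -> substrate=7 bound=2 product=2
t=7: arr=1 -> substrate=8 bound=2 product=2
t=8: arr=2 -> substrate=10 bound=2 product=2
t=9: arr=0 -> substrate=10 bound=2 product=2
t=10: arr=0 -> substrate=8 bound=2 product=4
t=11: arr=3 -> substrate=11 bound=2 product=4
t=12: arr=0 -> substrate=11 bound=2 product=4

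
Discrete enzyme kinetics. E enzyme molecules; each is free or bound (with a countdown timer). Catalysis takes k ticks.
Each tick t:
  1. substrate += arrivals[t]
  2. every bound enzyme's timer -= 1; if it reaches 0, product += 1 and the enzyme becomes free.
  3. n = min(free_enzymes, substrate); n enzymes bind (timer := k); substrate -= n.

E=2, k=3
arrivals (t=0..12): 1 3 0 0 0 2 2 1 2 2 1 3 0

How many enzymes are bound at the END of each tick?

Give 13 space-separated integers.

Answer: 1 2 2 2 2 2 2 2 2 2 2 2 2

Derivation:
t=0: arr=1 -> substrate=0 bound=1 product=0
t=1: arr=3 -> substrate=2 bound=2 product=0
t=2: arr=0 -> substrate=2 bound=2 product=0
t=3: arr=0 -> substrate=1 bound=2 product=1
t=4: arr=0 -> substrate=0 bound=2 product=2
t=5: arr=2 -> substrate=2 bound=2 product=2
t=6: arr=2 -> substrate=3 bound=2 product=3
t=7: arr=1 -> substrate=3 bound=2 product=4
t=8: arr=2 -> substrate=5 bound=2 product=4
t=9: arr=2 -> substrate=6 bound=2 product=5
t=10: arr=1 -> substrate=6 bound=2 product=6
t=11: arr=3 -> substrate=9 bound=2 product=6
t=12: arr=0 -> substrate=8 bound=2 product=7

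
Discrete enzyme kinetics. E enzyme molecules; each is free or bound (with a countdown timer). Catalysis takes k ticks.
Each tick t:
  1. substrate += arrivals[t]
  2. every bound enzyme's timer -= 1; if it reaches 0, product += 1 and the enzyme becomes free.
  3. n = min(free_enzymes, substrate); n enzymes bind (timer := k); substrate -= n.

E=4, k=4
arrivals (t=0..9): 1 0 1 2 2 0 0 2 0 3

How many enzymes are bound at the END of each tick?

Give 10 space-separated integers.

t=0: arr=1 -> substrate=0 bound=1 product=0
t=1: arr=0 -> substrate=0 bound=1 product=0
t=2: arr=1 -> substrate=0 bound=2 product=0
t=3: arr=2 -> substrate=0 bound=4 product=0
t=4: arr=2 -> substrate=1 bound=4 product=1
t=5: arr=0 -> substrate=1 bound=4 product=1
t=6: arr=0 -> substrate=0 bound=4 product=2
t=7: arr=2 -> substrate=0 bound=4 product=4
t=8: arr=0 -> substrate=0 bound=3 product=5
t=9: arr=3 -> substrate=2 bound=4 product=5

Answer: 1 1 2 4 4 4 4 4 3 4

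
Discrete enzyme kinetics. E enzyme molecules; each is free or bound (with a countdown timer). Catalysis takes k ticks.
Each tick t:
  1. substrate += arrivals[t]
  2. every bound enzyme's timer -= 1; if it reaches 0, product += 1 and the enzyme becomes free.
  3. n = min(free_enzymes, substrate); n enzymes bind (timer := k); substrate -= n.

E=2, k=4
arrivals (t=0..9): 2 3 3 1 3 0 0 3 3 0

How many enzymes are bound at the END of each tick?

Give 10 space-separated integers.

Answer: 2 2 2 2 2 2 2 2 2 2

Derivation:
t=0: arr=2 -> substrate=0 bound=2 product=0
t=1: arr=3 -> substrate=3 bound=2 product=0
t=2: arr=3 -> substrate=6 bound=2 product=0
t=3: arr=1 -> substrate=7 bound=2 product=0
t=4: arr=3 -> substrate=8 bound=2 product=2
t=5: arr=0 -> substrate=8 bound=2 product=2
t=6: arr=0 -> substrate=8 bound=2 product=2
t=7: arr=3 -> substrate=11 bound=2 product=2
t=8: arr=3 -> substrate=12 bound=2 product=4
t=9: arr=0 -> substrate=12 bound=2 product=4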